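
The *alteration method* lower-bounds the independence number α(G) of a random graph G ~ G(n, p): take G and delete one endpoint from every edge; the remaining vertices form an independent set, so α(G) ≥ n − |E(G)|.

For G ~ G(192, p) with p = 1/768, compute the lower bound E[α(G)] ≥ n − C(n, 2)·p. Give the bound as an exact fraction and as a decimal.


E[|E(G)|] = C(192, 2)·p = 18336 · (1/768) = 191/8.
E[α(G)] ≥ n − E[|E(G)|] = 192 − 191/8 = 1345/8.
Numerically: ≈ 168.125.
(This is only a lower bound; the true E[α(G)] may be larger.)

E[α(G)] ≥ 1345/8 ≈ 168.125.


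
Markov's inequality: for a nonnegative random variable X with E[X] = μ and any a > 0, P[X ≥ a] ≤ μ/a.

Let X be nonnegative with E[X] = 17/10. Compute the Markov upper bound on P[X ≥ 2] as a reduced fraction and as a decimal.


μ = E[X] = 17/10, a = 2.
Markov: P[X ≥ 2] ≤ μ/a = (17/10)/2 = 17/20.
Numerically: ≈ 0.85000.
(Since a = 2 > μ = 1.70000, the bound 17/20 is < 1 and informative.)

P[X ≥ 2] ≤ 17/20 ≈ 0.85000.


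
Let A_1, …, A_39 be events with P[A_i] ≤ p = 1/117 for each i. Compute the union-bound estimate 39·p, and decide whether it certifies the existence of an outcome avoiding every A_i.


Union bound: P[∪_{i=1}^{39} A_i] ≤ Σ_i P[A_i] ≤ 39·p = 39·(1/117) = 1/3.
Numerically: 1/3 ≈ 0.3333.
Is 1/3 < 1? YES.
Since P[∪ A_i] ≤ 1/3 < 1, the complement has P[∩ A_i^c] ≥ 1 − 1/3 = 2/3 > 0, so some outcome avoids every A_i.

39·p = 1/3 ≈ 0.3333; existence CERTIFIED by the union bound.


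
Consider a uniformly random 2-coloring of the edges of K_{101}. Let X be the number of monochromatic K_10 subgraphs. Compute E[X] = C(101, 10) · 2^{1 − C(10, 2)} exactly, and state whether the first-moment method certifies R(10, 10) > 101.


E[X] = C(101, 10) · 2^{1 − 45} = 19212541264840 · 2^{−44} = 19212541264840/17592186044416.
As a reduced fraction: E[X] = 2401567658105/2199023255552 ≈ 1.092107.
Is E[X] < 1? NO.
Since E[X] ≥ 1, the first-moment bound is inconclusive at n = 101; it does NOT by itself certify R(10, 10) > 101.

E[X] = 2401567658105/2199023255552 ≈ 1.092107; E[X] ≥ 1; first-moment method inconclusive here.


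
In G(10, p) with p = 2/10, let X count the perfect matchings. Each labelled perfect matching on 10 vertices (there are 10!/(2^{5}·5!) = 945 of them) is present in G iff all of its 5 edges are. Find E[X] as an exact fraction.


K_10 has 10!/(2^{5}·5!) = 945 labelled perfect matchings.
For each such perfect matching H, let X_H = 1 if all 5 edges of H are present in G. Then P[X_H = 1] = p^{5} = (1/5)^{5} = 1/3125.
By linearity of expectation: E[X] = Σ_H E[X_H] = 945 · p^{5} = 945 · 1/3125 = 189/625.
Numerically: E[X] ≈ 0.302.

E[X] = 945 · (1/5)^{5} = 189/625 ≈ 0.302.


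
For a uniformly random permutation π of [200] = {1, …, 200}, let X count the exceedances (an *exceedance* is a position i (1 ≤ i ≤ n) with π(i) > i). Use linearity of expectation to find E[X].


Write X = Σ_{i=1}^{200} X_i, where X_i = 1_{π(i) > i}.
For each fixed i, π(i) is uniform over {1, …, 200} (marginal of a uniform permutation), so P[π(i) > i] = (n − i)/n. Summing: Σ_{i=1}^{200} (n − i)/n = (0 + 1 + … + 199)/200 = 200(200 − 1)/(2·200) = (200 − 1)/2.
Hence E[X] = Σ_{i=1}^{200} (200 − i)/200 = 199/2 ≈ 99.50000.

E[X] = 199/2 = 99.50000.


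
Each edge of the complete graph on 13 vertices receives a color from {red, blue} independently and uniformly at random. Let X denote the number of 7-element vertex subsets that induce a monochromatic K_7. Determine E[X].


Let X = Σ_S X_S over the C(13, 7) = 1716 subsets S of size 7, where X_S = 1 if the K_7 on S is monochromatic.
For a fixed S, the K_7 on S has C(7, 2) = 21 edges. P[all 21 edges red] = (1/2)^21, and likewise for blue, so P[monochromatic] = 2·(1/2)^21 = 2^{1 − 21} = 1/1048576.
By linearity of expectation: E[X] = C(13, 7) · 2^{1 − 21} = 1716 · 1/1048576 = 429/262144.
Numerically: E[X] ≈ 0.00164.

E[X] = C(13,7)·2^(1−C(7,2)) = 429/262144 ≈ 0.00164.


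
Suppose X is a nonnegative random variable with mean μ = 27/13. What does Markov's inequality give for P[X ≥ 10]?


μ = E[X] = 27/13, a = 10.
Markov: P[X ≥ 10] ≤ μ/a = (27/13)/10 = 27/130.
Numerically: ≈ 0.207692.
(Since a = 10 > μ = 2.076923, the bound 27/130 is < 1 and informative.)

P[X ≥ 10] ≤ 27/130 ≈ 0.207692.


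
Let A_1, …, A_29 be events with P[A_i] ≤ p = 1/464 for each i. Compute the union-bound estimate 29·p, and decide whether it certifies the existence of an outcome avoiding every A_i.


Union bound: P[∪_{i=1}^{29} A_i] ≤ Σ_i P[A_i] ≤ 29·p = 29·(1/464) = 1/16.
Numerically: 1/16 ≈ 0.06250.
Is 1/16 < 1? YES.
Since P[∪ A_i] ≤ 1/16 < 1, the complement has P[∩ A_i^c] ≥ 1 − 1/16 = 15/16 > 0, so some outcome avoids every A_i.

29·p = 1/16 ≈ 0.06250; existence CERTIFIED by the union bound.


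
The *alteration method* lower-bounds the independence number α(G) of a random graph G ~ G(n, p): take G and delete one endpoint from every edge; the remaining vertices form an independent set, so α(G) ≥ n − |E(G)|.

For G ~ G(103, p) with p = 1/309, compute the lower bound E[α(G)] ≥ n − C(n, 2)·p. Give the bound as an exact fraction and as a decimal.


E[|E(G)|] = C(103, 2)·p = 5253 · (1/309) = 17.
E[α(G)] ≥ n − E[|E(G)|] = 103 − 17 = 86.
Numerically: ≈ 86.00000.
(This is only a lower bound; the true E[α(G)] may be larger.)

E[α(G)] ≥ 86 ≈ 86.00000.


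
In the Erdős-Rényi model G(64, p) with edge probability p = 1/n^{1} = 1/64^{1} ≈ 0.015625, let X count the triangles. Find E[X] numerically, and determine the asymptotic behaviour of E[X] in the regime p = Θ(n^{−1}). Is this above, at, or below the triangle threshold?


Number of potential triangles: C(64, 3) = 41664.
Each occurs with probability p³ ≈ (0.015625)³ ≈ 3.8146973e-06.
By linearity: E[X] = C(64, 3)·p³ ≈ 41664 · 3.8146973e-06 ≈ 0.15894.
Here α = 1, so p = 1/n is exactly at the triangle threshold p ~ 1/n. Asymptotically E[X] → c³/6 = 1³/6 = 1/6 ≈ 0.16667, a bounded constant. In this regime the triangle count is asymptotically Poisson(c³/6).

E[X] ≈ 0.15894; in regime p = Θ(1/n^{1}) E[X] stays bounded (at the triangle threshold p ~ 1/n).


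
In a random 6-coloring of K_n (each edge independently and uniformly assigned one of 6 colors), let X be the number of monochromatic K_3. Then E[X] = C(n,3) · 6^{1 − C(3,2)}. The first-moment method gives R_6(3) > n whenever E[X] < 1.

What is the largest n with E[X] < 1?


We need C(n, 3) · 6^{1 − 3} < 1, i.e. C(n, 3) < 6^{3 − 1} = 36.
Check values of n near the boundary:
  n = 4: C(4, 3) = 4; 4 < 36? YES
  n = 5: C(5, 3) = 10; 10 < 36? YES
  n = 6: C(6, 3) = 20; 20 < 36? YES
  n = 7: C(7, 3) = 35; 35 < 36? YES
  n = 8: C(8, 3) = 56; 56 < 36? NO
  n = 9: C(9, 3) = 84; 84 < 36? NO
  n = 10: C(10, 3) = 120; 120 < 36? NO
The largest n with C(n, 3) < 36 is n = 7 (where E[X] = 35/36 ≈ 0.9722222). Hence R_6(3) > 7, i.e. R_6(3) ≥ 8.

Largest n = 7; hence R_6(3) > 7.


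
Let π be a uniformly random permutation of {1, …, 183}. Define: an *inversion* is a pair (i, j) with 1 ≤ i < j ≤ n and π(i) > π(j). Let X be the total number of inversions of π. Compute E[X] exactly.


Write X = Σ X_I over the C(183, 2) = 16653 pairs i < j, with X_I the indicator of one inversion.
There are 16653 indicators.
For each fixed pair i < j, the values π(i) and π(j) are two distinct elements of {1, …, 183} in uniformly random order; by symmetry P[π(i) > π(j)] = 1/2.
By linearity: E[X] = 16653 · (1/2) = C(183, 2) · (1/2) = 16653/2 = 16653/2 ≈ 8326.500000.

E[X] = 16653/2 = 8326.500000.


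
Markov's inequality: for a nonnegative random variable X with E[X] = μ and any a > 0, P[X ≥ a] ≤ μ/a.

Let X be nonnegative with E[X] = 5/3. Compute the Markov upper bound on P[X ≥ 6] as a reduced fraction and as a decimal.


μ = E[X] = 5/3, a = 6.
Markov: P[X ≥ 6] ≤ μ/a = (5/3)/6 = 5/18.
Numerically: ≈ 0.277778.
(Since a = 6 > μ = 1.666667, the bound 5/18 is < 1 and informative.)

P[X ≥ 6] ≤ 5/18 ≈ 0.277778.


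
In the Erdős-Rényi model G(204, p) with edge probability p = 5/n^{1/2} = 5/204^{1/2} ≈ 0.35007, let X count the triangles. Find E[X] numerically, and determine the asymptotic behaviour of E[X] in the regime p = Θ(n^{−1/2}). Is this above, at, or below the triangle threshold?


Number of potential triangles: C(204, 3) = 1394204.
Each occurs with probability p³ ≈ (0.35007)³ ≈ 4.29007379e-02.
By linearity: E[X] = C(204, 3)·p³ ≈ 1394204 · 4.29007379e-02 ≈ 59812.380339.
Since α = 1/2 < 1, p = c/n^{1/2} ≫ 1/n is above the triangle threshold p ~ 1/n. Asymptotically E[X] ~ (c³/6)·n^{3(1−α)} = (5³/6)·n^{1.5} → ∞; triangles are abundant w.h.p.

E[X] ≈ 59812.380339; in regime p = Θ(1/n^{1/2}) E[X] diverges (above the triangle threshold p ~ 1/n).


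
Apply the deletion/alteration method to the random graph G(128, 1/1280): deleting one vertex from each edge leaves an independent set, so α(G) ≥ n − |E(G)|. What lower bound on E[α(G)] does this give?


E[|E(G)|] = C(128, 2)·p = 8128 · (1/1280) = 127/20.
E[α(G)] ≥ n − E[|E(G)|] = 128 − 127/20 = 2433/20.
Numerically: ≈ 121.65000.
(This is only a lower bound; the true E[α(G)] may be larger.)

E[α(G)] ≥ 2433/20 ≈ 121.65000.


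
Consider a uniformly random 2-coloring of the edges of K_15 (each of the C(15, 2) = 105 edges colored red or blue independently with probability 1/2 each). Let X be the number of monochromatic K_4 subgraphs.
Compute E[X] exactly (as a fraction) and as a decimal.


Let X = Σ_S X_S over the C(15, 4) = 1365 subsets S of size 4, where X_S = 1 if the K_4 on S is monochromatic.
For a fixed S, the K_4 on S has C(4, 2) = 6 edges. P[all 6 edges red] = (1/2)^6, and likewise for blue, so P[monochromatic] = 2·(1/2)^6 = 2^{1 − 6} = 1/32.
Summing: E[X] = C(15, 4) · 2^{1 − 6} = 1365 · 1/32 = 1365/32.
Numerically: E[X] ≈ 42.656.

E[X] = C(15,4)·2^(1−C(4,2)) = 1365/32 ≈ 42.656.


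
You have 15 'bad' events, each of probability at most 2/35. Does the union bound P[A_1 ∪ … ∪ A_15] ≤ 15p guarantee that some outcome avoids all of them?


Union bound: P[∪_{i=1}^{15} A_i] ≤ Σ_i P[A_i] ≤ 15·p = 15·(2/35) = 6/7.
Numerically: 6/7 ≈ 0.8571.
Is 6/7 < 1? YES.
Since P[∪ A_i] ≤ 6/7 < 1, the complement has P[∩ A_i^c] ≥ 1 − 6/7 = 1/7 > 0, so some outcome avoids every A_i.

15·p = 6/7 ≈ 0.8571; existence CERTIFIED by the union bound.


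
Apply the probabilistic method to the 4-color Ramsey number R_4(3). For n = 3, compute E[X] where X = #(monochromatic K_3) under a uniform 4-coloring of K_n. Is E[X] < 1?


E[X] = C(3, 3) · 4^{1 − 3} = 1 · 4^{−2} = 1/16.
As a reduced fraction: E[X] = 1/16 ≈ 0.062500.
Is E[X] < 1? YES.
Since E[X] < 1, there exists a 4-coloring of K_{3} with no monochromatic K_3; hence R_4(3) > 3.

E[X] = 1/16 ≈ 0.062500; E[X] < 1, so R_4(3) > 3.


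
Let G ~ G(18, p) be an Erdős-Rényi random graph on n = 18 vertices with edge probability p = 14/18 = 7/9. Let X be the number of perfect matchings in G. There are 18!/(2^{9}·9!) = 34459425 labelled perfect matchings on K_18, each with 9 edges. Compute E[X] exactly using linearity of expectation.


K_18 has 18!/(2^{9}·9!) = 34459425 labelled perfect matchings.
For each such perfect matching H, let X_H = 1 if all 9 edges of H are present in G. Then P[X_H = 1] = p^{9} = (7/9)^{9} = 40353607/387420489.
Summing the indicators: E[X] = Σ_H E[X_H] = 34459425 · p^{9} = 34459425 · 40353607/387420489 = 17167433257975/4782969.
Numerically: E[X] ≈ 3.59e+06.

E[X] = 34459425 · (7/9)^{9} = 17167433257975/4782969 ≈ 3.59e+06.


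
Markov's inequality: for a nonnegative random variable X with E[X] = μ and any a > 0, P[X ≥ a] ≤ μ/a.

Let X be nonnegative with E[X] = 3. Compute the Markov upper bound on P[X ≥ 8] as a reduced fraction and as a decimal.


μ = E[X] = 3, a = 8.
Markov: P[X ≥ 8] ≤ μ/a = (3)/8 = 3/8.
Numerically: ≈ 0.375000.
(Since a = 8 > μ = 3.000000, the bound 3/8 is < 1 and informative.)

P[X ≥ 8] ≤ 3/8 ≈ 0.375000.


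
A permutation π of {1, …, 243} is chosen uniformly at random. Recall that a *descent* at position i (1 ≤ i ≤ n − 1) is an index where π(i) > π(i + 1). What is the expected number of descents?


Write X = Σ X_I over i = 1, …, 242, with X_I the indicator of one descent.
There are 242 indicators.
For each fixed i, the pair (π(i), π(i+1)) is a uniformly random ordered pair of distinct values from {1, …, 243}; by symmetry P[π(i) > π(i+1)] = 1/2.
By linearity: E[X] = 242 · (1/2) = (243 − 1) · (1/2) = 121 ≈ 121.0000.

E[X] = 121 = 121.0000.


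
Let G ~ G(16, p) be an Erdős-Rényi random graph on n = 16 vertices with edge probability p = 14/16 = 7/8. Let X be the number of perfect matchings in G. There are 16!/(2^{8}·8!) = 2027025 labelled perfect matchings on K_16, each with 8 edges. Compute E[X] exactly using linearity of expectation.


K_16 has 16!/(2^{8}·8!) = 2027025 labelled perfect matchings.
For each such perfect matching H, let X_H = 1 if all 8 edges of H are present in G. Then P[X_H = 1] = p^{8} = (7/8)^{8} = 5764801/16777216.
Summing the indicators: E[X] = Σ_H E[X_H] = 2027025 · p^{8} = 2027025 · 5764801/16777216 = 11685395747025/16777216.
Numerically: E[X] ≈ 6.97e+05.

E[X] = 2027025 · (7/8)^{8} = 11685395747025/16777216 ≈ 6.97e+05.


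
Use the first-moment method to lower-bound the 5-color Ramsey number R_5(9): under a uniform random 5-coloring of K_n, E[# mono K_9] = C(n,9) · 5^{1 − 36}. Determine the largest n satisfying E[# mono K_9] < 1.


We need C(n, 9) · 5^{1 − 36} < 1, i.e. C(n, 9) < 5^{36 − 1} = 2910383045673370361328125.
Check values of n near the boundary:
  n = 2170: C(2170, 9) = 2891746779868845075610510; 2891746779868845075610510 < 2910383045673370361328125? YES
  n = 2171: C(2171, 9) = 2903784578674959601827205; 2903784578674959601827205 < 2910383045673370361328125? YES
  n = 2172: C(2172, 9) = 2915866900084148060642020; 2915866900084148060642020 < 2910383045673370361328125? NO
  n = 2173: C(2173, 9) = 2927993888115921319674265; 2927993888115921319674265 < 2910383045673370361328125? NO
The largest n with C(n, 9) < 2910383045673370361328125 is n = 2171 (where E[X] = 580756915734991920365441/582076609134674072265625 ≈ 0.9977328). Hence R_5(9) > 2171, i.e. R_5(9) ≥ 2172.

Largest n = 2171; hence R_5(9) > 2171.


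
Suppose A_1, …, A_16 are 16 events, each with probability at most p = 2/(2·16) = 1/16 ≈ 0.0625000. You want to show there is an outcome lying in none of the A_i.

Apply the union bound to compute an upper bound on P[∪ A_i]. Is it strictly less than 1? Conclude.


Union bound: P[∪_{i=1}^{16} A_i] ≤ Σ_i P[A_i] ≤ 16·p = 16·(1/16) = 1.
Numerically: 1 ≈ 1.0000000.
Is 1 < 1? NO.
Since the bound 1 is ≥ 1, the union bound is uninformative here; it does NOT by itself certify existence.

16·p = 1 ≈ 1.0000000; existence NOT certified by the union bound.


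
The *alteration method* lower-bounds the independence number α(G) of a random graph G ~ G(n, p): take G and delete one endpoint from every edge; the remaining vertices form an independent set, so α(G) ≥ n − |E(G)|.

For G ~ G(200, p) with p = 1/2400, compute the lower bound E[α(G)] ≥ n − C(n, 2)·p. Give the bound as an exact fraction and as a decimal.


E[|E(G)|] = C(200, 2)·p = 19900 · (1/2400) = 199/24.
E[α(G)] ≥ n − E[|E(G)|] = 200 − 199/24 = 4601/24.
Numerically: ≈ 191.7083.
(This is only a lower bound; the true E[α(G)] may be larger.)

E[α(G)] ≥ 4601/24 ≈ 191.7083.


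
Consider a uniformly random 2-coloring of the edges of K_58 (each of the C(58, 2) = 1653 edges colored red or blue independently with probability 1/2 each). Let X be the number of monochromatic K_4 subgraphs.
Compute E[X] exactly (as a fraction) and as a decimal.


Let X = Σ_S X_S over the C(58, 4) = 424270 subsets S of size 4, where X_S = 1 if the K_4 on S is monochromatic.
For a fixed S, the K_4 on S has C(4, 2) = 6 edges. P[all 6 edges red] = (1/2)^6, and likewise for blue, so P[monochromatic] = 2·(1/2)^6 = 2^{1 − 6} = 1/32.
Summing: E[X] = C(58, 4) · 2^{1 − 6} = 424270 · 1/32 = 212135/16.
Numerically: E[X] ≈ 13258.43750.

E[X] = C(58,4)·2^(1−C(4,2)) = 212135/16 ≈ 13258.43750.


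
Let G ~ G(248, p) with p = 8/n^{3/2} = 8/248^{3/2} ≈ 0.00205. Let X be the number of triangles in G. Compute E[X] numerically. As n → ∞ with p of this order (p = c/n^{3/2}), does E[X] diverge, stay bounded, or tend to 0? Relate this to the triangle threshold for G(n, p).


Number of potential triangles: C(248, 3) = 2511496.
Each occurs with probability p³ ≈ (0.00205)³ ≈ 8.59483e-09.
By linearity: E[X] = C(248, 3)·p³ ≈ 2511496 · 8.59483e-09 ≈ 0.022.
Since α = 3/2 > 1, p = c/n^{3/2} = o(1/n) is below the triangle threshold p ~ 1/n. Asymptotically E[X] ~ (c³/6)·n^{3(1−α)} = (8³/6)·n^{-1.5} → 0, so by Markov's inequality G has no triangles w.h.p.

E[X] ≈ 0.022; in regime p = Θ(1/n^{3/2}) E[X] tends to 0 (below the triangle threshold p ~ 1/n).


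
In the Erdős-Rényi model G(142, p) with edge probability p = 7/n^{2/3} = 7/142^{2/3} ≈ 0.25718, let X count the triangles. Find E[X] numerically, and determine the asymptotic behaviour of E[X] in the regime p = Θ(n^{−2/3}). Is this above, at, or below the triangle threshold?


Number of potential triangles: C(142, 3) = 467180.
Each occurs with probability p³ ≈ (0.25718)³ ≈ 1.7010514e-02.
By linearity: E[X] = C(142, 3)·p³ ≈ 467180 · 1.7010514e-02 ≈ 7946.97183.
Since α = 2/3 < 1, p = c/n^{2/3} ≫ 1/n is above the triangle threshold p ~ 1/n. Asymptotically E[X] ~ (c³/6)·n^{3(1−α)} = (7³/6)·n^{1} → ∞; triangles are abundant w.h.p.

E[X] ≈ 7946.97183; in regime p = Θ(1/n^{2/3}) E[X] diverges (above the triangle threshold p ~ 1/n).


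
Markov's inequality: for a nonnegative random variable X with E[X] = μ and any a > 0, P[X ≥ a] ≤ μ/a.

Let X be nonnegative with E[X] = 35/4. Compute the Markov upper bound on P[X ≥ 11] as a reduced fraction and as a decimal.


μ = E[X] = 35/4, a = 11.
Markov: P[X ≥ 11] ≤ μ/a = (35/4)/11 = 35/44.
Numerically: ≈ 0.795455.
(Since a = 11 > μ = 8.750000, the bound 35/44 is < 1 and informative.)

P[X ≥ 11] ≤ 35/44 ≈ 0.795455.


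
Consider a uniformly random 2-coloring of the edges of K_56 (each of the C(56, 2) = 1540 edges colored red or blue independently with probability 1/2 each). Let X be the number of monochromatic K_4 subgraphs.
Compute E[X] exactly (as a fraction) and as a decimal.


Let X = Σ_S X_S over the C(56, 4) = 367290 subsets S of size 4, where X_S = 1 if the K_4 on S is monochromatic.
For a fixed S, the K_4 on S has C(4, 2) = 6 edges. P[all 6 edges red] = (1/2)^6, and likewise for blue, so P[monochromatic] = 2·(1/2)^6 = 2^{1 − 6} = 1/32.
Summing: E[X] = C(56, 4) · 2^{1 − 6} = 367290 · 1/32 = 183645/16.
Numerically: E[X] ≈ 11477.81250.

E[X] = C(56,4)·2^(1−C(4,2)) = 183645/16 ≈ 11477.81250.


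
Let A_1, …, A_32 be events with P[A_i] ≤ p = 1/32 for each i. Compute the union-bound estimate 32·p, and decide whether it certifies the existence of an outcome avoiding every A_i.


Union bound: P[∪_{i=1}^{32} A_i] ≤ Σ_i P[A_i] ≤ 32·p = 32·(1/32) = 1.
Numerically: 1 ≈ 1.000000.
Is 1 < 1? NO.
Since the bound 1 is ≥ 1, the union bound is uninformative here; it does NOT by itself certify existence.

32·p = 1 ≈ 1.000000; existence NOT certified by the union bound.


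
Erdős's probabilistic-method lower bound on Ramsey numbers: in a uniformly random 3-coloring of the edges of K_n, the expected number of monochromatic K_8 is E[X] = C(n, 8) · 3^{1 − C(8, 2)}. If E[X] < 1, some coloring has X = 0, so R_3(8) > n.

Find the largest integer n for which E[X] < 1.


We need C(n, 8) · 3^{1 − 28} < 1, i.e. C(n, 8) < 3^{28 − 1} = 7625597484987.
Check values of n near the boundary:
  n = 152: C(152, 8) = 5859727868575; 5859727868575 < 7625597484987? YES
  n = 153: C(153, 8) = 6183023199255; 6183023199255 < 7625597484987? YES
  n = 154: C(154, 8) = 6521818990995; 6521818990995 < 7625597484987? YES
  n = 155: C(155, 8) = 6876747915675; 6876747915675 < 7625597484987? YES
  n = 156: C(156, 8) = 7248464019225; 7248464019225 < 7625597484987? YES
  n = 157: C(157, 8) = 7637643295425; 7637643295425 < 7625597484987? NO
The largest n with C(n, 8) < 7625597484987 is n = 156 (where E[X] = 805384891025/847288609443 ≈ 0.9505). Hence R_3(8) > 156, i.e. R_3(8) ≥ 157.

Largest n = 156; hence R_3(8) > 156.


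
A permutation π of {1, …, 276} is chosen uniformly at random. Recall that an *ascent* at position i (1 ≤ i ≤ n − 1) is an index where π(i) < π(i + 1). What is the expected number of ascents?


Write X = Σ X_I over i = 1, …, 275, with X_I the indicator of one ascent.
There are 275 indicators.
For each fixed i, the pair (π(i), π(i+1)) is a uniformly random ordered pair of distinct values from {1, …, 276}; by symmetry P[π(i) < π(i+1)] = 1/2.
By linearity: E[X] = 275 · (1/2) = (276 − 1) · (1/2) = 275/2 ≈ 137.500000.

E[X] = 275/2 = 137.500000.


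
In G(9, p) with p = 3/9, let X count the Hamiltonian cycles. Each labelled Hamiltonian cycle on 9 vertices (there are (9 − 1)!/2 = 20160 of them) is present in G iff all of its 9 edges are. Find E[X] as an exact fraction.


K_9 has (9 − 1)!/2 = 20160 labelled Hamiltonian cycles.
For each such Hamiltonian cycle H, let X_H = 1 if all 9 edges of H are present in G. Then P[X_H = 1] = p^{9} = (1/3)^{9} = 1/19683.
By linearity: E[X] = Σ_H E[X_H] = 20160 · p^{9} = 20160 · 1/19683 = 2240/2187.
Numerically: E[X] ≈ 1.024.

E[X] = 20160 · (1/3)^{9} = 2240/2187 ≈ 1.024.


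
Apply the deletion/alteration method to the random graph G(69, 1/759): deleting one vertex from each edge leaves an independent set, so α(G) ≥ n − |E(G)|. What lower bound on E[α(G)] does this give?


E[|E(G)|] = C(69, 2)·p = 2346 · (1/759) = 34/11.
E[α(G)] ≥ n − E[|E(G)|] = 69 − 34/11 = 725/11.
Numerically: ≈ 65.909.
(This is only a lower bound; the true E[α(G)] may be larger.)

E[α(G)] ≥ 725/11 ≈ 65.909.


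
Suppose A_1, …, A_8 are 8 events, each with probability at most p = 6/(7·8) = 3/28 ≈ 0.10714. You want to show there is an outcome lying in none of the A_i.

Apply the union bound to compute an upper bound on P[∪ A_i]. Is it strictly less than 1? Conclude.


Union bound: P[∪_{i=1}^{8} A_i] ≤ Σ_i P[A_i] ≤ 8·p = 8·(3/28) = 6/7.
Numerically: 6/7 ≈ 0.85714.
Is 6/7 < 1? YES.
Since P[∪ A_i] ≤ 6/7 < 1, the complement has P[∩ A_i^c] ≥ 1 − 6/7 = 1/7 > 0, so some outcome avoids every A_i.

8·p = 6/7 ≈ 0.85714; existence CERTIFIED by the union bound.


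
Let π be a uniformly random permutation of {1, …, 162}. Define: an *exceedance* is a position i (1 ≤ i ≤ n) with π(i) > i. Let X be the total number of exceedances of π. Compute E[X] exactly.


Write X = Σ_{i=1}^{162} X_i, where X_i = 1_{π(i) > i}.
For each fixed i, π(i) is uniform over {1, …, 162} (marginal of a uniform permutation), so P[π(i) > i] = (n − i)/n. Summing: Σ_{i=1}^{162} (n − i)/n = (0 + 1 + … + 161)/162 = 162(162 − 1)/(2·162) = (162 − 1)/2.
Hence E[X] = Σ_{i=1}^{162} (162 − i)/162 = 161/2 ≈ 80.50000.

E[X] = 161/2 = 80.50000.


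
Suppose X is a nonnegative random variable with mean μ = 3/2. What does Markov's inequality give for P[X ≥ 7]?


μ = E[X] = 3/2, a = 7.
Markov: P[X ≥ 7] ≤ μ/a = (3/2)/7 = 3/14.
Numerically: ≈ 0.2143.
(Since a = 7 > μ = 1.5000, the bound 3/14 is < 1 and informative.)

P[X ≥ 7] ≤ 3/14 ≈ 0.2143.


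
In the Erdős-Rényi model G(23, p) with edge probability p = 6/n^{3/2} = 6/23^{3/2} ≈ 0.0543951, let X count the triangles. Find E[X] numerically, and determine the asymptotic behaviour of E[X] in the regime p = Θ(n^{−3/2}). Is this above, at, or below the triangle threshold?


Number of potential triangles: C(23, 3) = 1771.
Each occurs with probability p³ ≈ (0.0543951)³ ≈ 1.60945371e-04.
By linearity: E[X] = C(23, 3)·p³ ≈ 1771 · 1.60945371e-04 ≈ 0.285034.
Since α = 3/2 > 1, p = c/n^{3/2} = o(1/n) is below the triangle threshold p ~ 1/n. Asymptotically E[X] ~ (c³/6)·n^{3(1−α)} = (6³/6)·n^{-1.5} → 0, so by Markov's inequality G has no triangles w.h.p.

E[X] ≈ 0.285034; in regime p = Θ(1/n^{3/2}) E[X] tends to 0 (below the triangle threshold p ~ 1/n).


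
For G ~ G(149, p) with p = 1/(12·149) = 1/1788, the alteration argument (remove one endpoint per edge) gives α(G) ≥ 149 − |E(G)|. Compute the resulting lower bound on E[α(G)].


E[|E(G)|] = C(149, 2)·p = 11026 · (1/1788) = 37/6.
E[α(G)] ≥ n − E[|E(G)|] = 149 − 37/6 = 857/6.
Numerically: ≈ 142.833.
(This is only a lower bound; the true E[α(G)] may be larger.)

E[α(G)] ≥ 857/6 ≈ 142.833.


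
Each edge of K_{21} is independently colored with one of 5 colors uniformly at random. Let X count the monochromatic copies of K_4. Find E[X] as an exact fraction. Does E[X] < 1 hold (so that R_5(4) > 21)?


E[X] = C(21, 4) · 5^{1 − 6} = 5985 · 5^{−5} = 5985/3125.
As a reduced fraction: E[X] = 1197/625 ≈ 1.915200.
Is E[X] < 1? NO.
Since E[X] ≥ 1, the first-moment bound is inconclusive at n = 21; it does NOT by itself certify R_5(4) > 21.

E[X] = 1197/625 ≈ 1.915200; E[X] ≥ 1; first-moment method inconclusive here.


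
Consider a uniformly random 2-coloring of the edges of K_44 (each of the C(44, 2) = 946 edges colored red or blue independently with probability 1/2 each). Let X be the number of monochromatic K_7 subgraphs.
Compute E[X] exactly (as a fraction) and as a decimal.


Let X = Σ_S X_S over the C(44, 7) = 38320568 subsets S of size 7, where X_S = 1 if the K_7 on S is monochromatic.
For a fixed S, the K_7 on S has C(7, 2) = 21 edges. P[all 21 edges red] = (1/2)^21, and likewise for blue, so P[monochromatic] = 2·(1/2)^21 = 2^{1 − 21} = 1/1048576.
By linearity of expectation: E[X] = C(44, 7) · 2^{1 − 21} = 38320568 · 1/1048576 = 4790071/131072.
Numerically: E[X] ≈ 36.545341.

E[X] = C(44,7)·2^(1−C(7,2)) = 4790071/131072 ≈ 36.545341.


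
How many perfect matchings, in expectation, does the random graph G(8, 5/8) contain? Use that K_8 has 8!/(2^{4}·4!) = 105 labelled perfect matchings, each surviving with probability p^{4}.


K_8 has 8!/(2^{4}·4!) = 105 labelled perfect matchings.
For each such perfect matching H, let X_H = 1 if all 4 edges of H are present in G. Then P[X_H = 1] = p^{4} = (5/8)^{4} = 625/4096.
Summing the indicators: E[X] = Σ_H E[X_H] = 105 · p^{4} = 105 · 625/4096 = 65625/4096.
Numerically: E[X] ≈ 16.0217.

E[X] = 105 · (5/8)^{4} = 65625/4096 ≈ 16.0217.


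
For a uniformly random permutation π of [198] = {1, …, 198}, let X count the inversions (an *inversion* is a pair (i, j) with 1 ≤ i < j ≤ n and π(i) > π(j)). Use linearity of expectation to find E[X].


Write X = Σ X_I over the C(198, 2) = 19503 pairs i < j, with X_I the indicator of one inversion.
There are 19503 indicators.
For each fixed pair i < j, the values π(i) and π(j) are two distinct elements of {1, …, 198} in uniformly random order; by symmetry P[π(i) > π(j)] = 1/2.
By linearity: E[X] = 19503 · (1/2) = C(198, 2) · (1/2) = 19503/2 = 19503/2 ≈ 9751.500.

E[X] = 19503/2 = 9751.500.


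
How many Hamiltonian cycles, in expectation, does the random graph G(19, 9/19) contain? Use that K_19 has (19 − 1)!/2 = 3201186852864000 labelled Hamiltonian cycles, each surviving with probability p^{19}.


K_19 has (19 − 1)!/2 = 3201186852864000 labelled Hamiltonian cycles.
For each such Hamiltonian cycle H, let X_H = 1 if all 19 edges of H are present in G. Then P[X_H = 1] = p^{19} = (9/19)^{19} = 1350851717672992089/1978419655660313589123979.
Summing the indicators: E[X] = Σ_H E[X_H] = 3201186852864000 · p^{19} = 3201186852864000 · 1350851717672992089/1978419655660313589123979 = 4324328758783534194876278992896000/1978419655660313589123979.
Numerically: E[X] ≈ 2.19e+09.

E[X] = 3201186852864000 · (9/19)^{19} = 4324328758783534194876278992896000/1978419655660313589123979 ≈ 2.19e+09.


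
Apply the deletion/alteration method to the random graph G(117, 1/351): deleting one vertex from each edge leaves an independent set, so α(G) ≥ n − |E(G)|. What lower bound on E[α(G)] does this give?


E[|E(G)|] = C(117, 2)·p = 6786 · (1/351) = 58/3.
E[α(G)] ≥ n − E[|E(G)|] = 117 − 58/3 = 293/3.
Numerically: ≈ 97.66667.
(This is only a lower bound; the true E[α(G)] may be larger.)

E[α(G)] ≥ 293/3 ≈ 97.66667.


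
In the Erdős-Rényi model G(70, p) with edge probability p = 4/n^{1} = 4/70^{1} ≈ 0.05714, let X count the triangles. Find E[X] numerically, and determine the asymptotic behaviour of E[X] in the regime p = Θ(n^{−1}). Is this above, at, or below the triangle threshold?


Number of potential triangles: C(70, 3) = 54740.
Each occurs with probability p³ ≈ (0.05714)³ ≈ 1.865889e-04.
By linearity: E[X] = C(70, 3)·p³ ≈ 54740 · 1.865889e-04 ≈ 10.2139.
Here α = 1, so p = 4/n is exactly at the triangle threshold p ~ 1/n. Asymptotically E[X] → c³/6 = 4³/6 = 32/3 ≈ 10.6667, a bounded constant. In this regime the triangle count is asymptotically Poisson(c³/6).

E[X] ≈ 10.2139; in regime p = Θ(1/n^{1}) E[X] stays bounded (at the triangle threshold p ~ 1/n).


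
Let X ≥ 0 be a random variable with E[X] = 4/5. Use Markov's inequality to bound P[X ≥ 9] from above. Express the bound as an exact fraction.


μ = E[X] = 4/5, a = 9.
Markov: P[X ≥ 9] ≤ μ/a = (4/5)/9 = 4/45.
Numerically: ≈ 0.08889.
(Since a = 9 > μ = 0.80000, the bound 4/45 is < 1 and informative.)

P[X ≥ 9] ≤ 4/45 ≈ 0.08889.


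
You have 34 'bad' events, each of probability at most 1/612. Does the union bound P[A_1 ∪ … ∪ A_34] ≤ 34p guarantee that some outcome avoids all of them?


Union bound: P[∪_{i=1}^{34} A_i] ≤ Σ_i P[A_i] ≤ 34·p = 34·(1/612) = 1/18.
Numerically: 1/18 ≈ 0.0556.
Is 1/18 < 1? YES.
Since P[∪ A_i] ≤ 1/18 < 1, the complement has P[∩ A_i^c] ≥ 1 − 1/18 = 17/18 > 0, so some outcome avoids every A_i.

34·p = 1/18 ≈ 0.0556; existence CERTIFIED by the union bound.


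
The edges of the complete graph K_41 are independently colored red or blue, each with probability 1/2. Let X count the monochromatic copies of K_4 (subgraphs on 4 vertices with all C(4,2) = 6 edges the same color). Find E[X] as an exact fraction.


Let X = Σ_S X_S over the C(41, 4) = 101270 subsets S of size 4, where X_S = 1 if the K_4 on S is monochromatic.
For a fixed S, the K_4 on S has C(4, 2) = 6 edges. P[all 6 edges red] = (1/2)^6, and likewise for blue, so P[monochromatic] = 2·(1/2)^6 = 2^{1 − 6} = 1/32.
By linearity of expectation: E[X] = C(41, 4) · 2^{1 − 6} = 101270 · 1/32 = 50635/16.
Numerically: E[X] ≈ 3164.68750.

E[X] = C(41,4)·2^(1−C(4,2)) = 50635/16 ≈ 3164.68750.


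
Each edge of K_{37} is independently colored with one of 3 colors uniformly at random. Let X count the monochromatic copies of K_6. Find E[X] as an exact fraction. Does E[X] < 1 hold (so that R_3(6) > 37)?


E[X] = C(37, 6) · 3^{1 − 15} = 2324784 · 3^{−14} = 2324784/4782969.
As a reduced fraction: E[X] = 774928/1594323 ≈ 0.486055.
Is E[X] < 1? YES.
Since E[X] < 1, there exists a 3-coloring of K_{37} with no monochromatic K_6; hence R_3(6) > 37.

E[X] = 774928/1594323 ≈ 0.486055; E[X] < 1, so R_3(6) > 37.


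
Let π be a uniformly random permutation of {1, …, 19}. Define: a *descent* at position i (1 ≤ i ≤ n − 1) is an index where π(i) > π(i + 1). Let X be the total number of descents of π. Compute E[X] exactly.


Write X = Σ X_I over i = 1, …, 18, with X_I the indicator of one descent.
There are 18 indicators.
For each fixed i, the pair (π(i), π(i+1)) is a uniformly random ordered pair of distinct values from {1, …, 19}; by symmetry P[π(i) > π(i+1)] = 1/2.
By linearity: E[X] = 18 · (1/2) = (19 − 1) · (1/2) = 9 ≈ 9.00000.

E[X] = 9 = 9.00000.


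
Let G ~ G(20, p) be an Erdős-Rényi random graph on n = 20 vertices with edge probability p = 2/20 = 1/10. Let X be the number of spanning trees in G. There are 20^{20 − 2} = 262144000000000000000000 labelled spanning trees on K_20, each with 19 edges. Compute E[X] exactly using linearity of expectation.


K_20 has 20^{20 − 2} = 262144000000000000000000 labelled spanning trees.
For each such spanning tree H, let X_H = 1 if all 19 edges of H are present in G. Then P[X_H = 1] = p^{19} = (1/10)^{19} = 1/10000000000000000000.
By linearity of expectation: E[X] = Σ_H E[X_H] = 262144000000000000000000 · p^{19} = 262144000000000000000000 · 1/10000000000000000000 = 131072/5.
Numerically: E[X] ≈ 2.621e+04.

E[X] = 262144000000000000000000 · (1/10)^{19} = 131072/5 ≈ 2.621e+04.


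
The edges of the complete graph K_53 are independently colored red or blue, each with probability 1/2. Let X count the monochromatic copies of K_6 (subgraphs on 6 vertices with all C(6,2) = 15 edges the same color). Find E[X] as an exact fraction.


Let X = Σ_S X_S over the C(53, 6) = 22957480 subsets S of size 6, where X_S = 1 if the K_6 on S is monochromatic.
For a fixed S, the K_6 on S has C(6, 2) = 15 edges. P[all 15 edges red] = (1/2)^15, and likewise for blue, so P[monochromatic] = 2·(1/2)^15 = 2^{1 − 15} = 1/16384.
By linearity of expectation: E[X] = C(53, 6) · 2^{1 − 15} = 22957480 · 1/16384 = 2869685/2048.
Numerically: E[X] ≈ 1401.213379.

E[X] = C(53,6)·2^(1−C(6,2)) = 2869685/2048 ≈ 1401.213379.


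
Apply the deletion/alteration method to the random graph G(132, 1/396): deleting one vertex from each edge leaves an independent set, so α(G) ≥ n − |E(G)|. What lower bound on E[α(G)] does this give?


E[|E(G)|] = C(132, 2)·p = 8646 · (1/396) = 131/6.
E[α(G)] ≥ n − E[|E(G)|] = 132 − 131/6 = 661/6.
Numerically: ≈ 110.1667.
(This is only a lower bound; the true E[α(G)] may be larger.)

E[α(G)] ≥ 661/6 ≈ 110.1667.


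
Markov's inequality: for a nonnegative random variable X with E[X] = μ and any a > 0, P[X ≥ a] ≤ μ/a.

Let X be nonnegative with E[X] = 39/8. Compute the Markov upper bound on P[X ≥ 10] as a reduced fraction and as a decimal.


μ = E[X] = 39/8, a = 10.
Markov: P[X ≥ 10] ≤ μ/a = (39/8)/10 = 39/80.
Numerically: ≈ 0.487.
(Since a = 10 > μ = 4.875, the bound 39/80 is < 1 and informative.)

P[X ≥ 10] ≤ 39/80 ≈ 0.487.


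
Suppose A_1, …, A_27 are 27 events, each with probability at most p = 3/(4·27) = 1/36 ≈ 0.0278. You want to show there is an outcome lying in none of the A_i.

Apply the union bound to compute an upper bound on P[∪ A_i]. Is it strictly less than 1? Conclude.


Union bound: P[∪_{i=1}^{27} A_i] ≤ Σ_i P[A_i] ≤ 27·p = 27·(1/36) = 3/4.
Numerically: 3/4 ≈ 0.7500.
Is 3/4 < 1? YES.
Since P[∪ A_i] ≤ 3/4 < 1, the complement has P[∩ A_i^c] ≥ 1 − 3/4 = 1/4 > 0, so some outcome avoids every A_i.

27·p = 3/4 ≈ 0.7500; existence CERTIFIED by the union bound.


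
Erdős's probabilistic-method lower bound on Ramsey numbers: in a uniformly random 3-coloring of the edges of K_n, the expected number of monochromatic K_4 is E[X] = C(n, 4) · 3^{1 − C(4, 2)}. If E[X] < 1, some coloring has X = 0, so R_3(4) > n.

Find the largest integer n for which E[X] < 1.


We need C(n, 4) · 3^{1 − 6} < 1, i.e. C(n, 4) < 3^{6 − 1} = 243.
Check values of n near the boundary:
  n = 6: C(6, 4) = 15; 15 < 243? YES
  n = 7: C(7, 4) = 35; 35 < 243? YES
  n = 8: C(8, 4) = 70; 70 < 243? YES
  n = 9: C(9, 4) = 126; 126 < 243? YES
  n = 10: C(10, 4) = 210; 210 < 243? YES
  n = 11: C(11, 4) = 330; 330 < 243? NO
  n = 12: C(12, 4) = 495; 495 < 243? NO
  n = 13: C(13, 4) = 715; 715 < 243? NO
The largest n with C(n, 4) < 243 is n = 10 (where E[X] = 70/81 ≈ 0.86420). Hence R_3(4) > 10, i.e. R_3(4) ≥ 11.

Largest n = 10; hence R_3(4) > 10.


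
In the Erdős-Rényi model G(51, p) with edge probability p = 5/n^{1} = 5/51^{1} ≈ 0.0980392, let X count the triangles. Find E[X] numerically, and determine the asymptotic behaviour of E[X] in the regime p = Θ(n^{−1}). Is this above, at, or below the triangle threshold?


Number of potential triangles: C(51, 3) = 20825.
Each occurs with probability p³ ≈ (0.0980392)³ ≈ 9.42322335e-04.
By linearity: E[X] = C(51, 3)·p³ ≈ 20825 · 9.42322335e-04 ≈ 19.623863.
Here α = 1, so p = 5/n is exactly at the triangle threshold p ~ 1/n. Asymptotically E[X] → c³/6 = 5³/6 = 125/6 ≈ 20.833333, a bounded constant. In this regime the triangle count is asymptotically Poisson(c³/6).

E[X] ≈ 19.623863; in regime p = Θ(1/n^{1}) E[X] stays bounded (at the triangle threshold p ~ 1/n).


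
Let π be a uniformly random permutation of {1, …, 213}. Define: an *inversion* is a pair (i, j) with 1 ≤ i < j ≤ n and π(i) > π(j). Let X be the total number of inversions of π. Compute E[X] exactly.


Write X = Σ X_I over the C(213, 2) = 22578 pairs i < j, with X_I the indicator of one inversion.
There are 22578 indicators.
For each fixed pair i < j, the values π(i) and π(j) are two distinct elements of {1, …, 213} in uniformly random order; by symmetry P[π(i) > π(j)] = 1/2.
By linearity: E[X] = 22578 · (1/2) = C(213, 2) · (1/2) = 22578/2 = 11289 ≈ 11289.0000.

E[X] = 11289 = 11289.0000.


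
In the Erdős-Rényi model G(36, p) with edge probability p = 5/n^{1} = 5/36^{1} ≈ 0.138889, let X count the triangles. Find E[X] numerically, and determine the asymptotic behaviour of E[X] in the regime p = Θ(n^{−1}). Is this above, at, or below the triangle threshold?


Number of potential triangles: C(36, 3) = 7140.
Each occurs with probability p³ ≈ (0.138889)³ ≈ 2.67918381e-03.
By linearity: E[X] = C(36, 3)·p³ ≈ 7140 · 2.67918381e-03 ≈ 19.129372.
Here α = 1, so p = 5/n is exactly at the triangle threshold p ~ 1/n. Asymptotically E[X] → c³/6 = 5³/6 = 125/6 ≈ 20.833333, a bounded constant. In this regime the triangle count is asymptotically Poisson(c³/6).

E[X] ≈ 19.129372; in regime p = Θ(1/n^{1}) E[X] stays bounded (at the triangle threshold p ~ 1/n).


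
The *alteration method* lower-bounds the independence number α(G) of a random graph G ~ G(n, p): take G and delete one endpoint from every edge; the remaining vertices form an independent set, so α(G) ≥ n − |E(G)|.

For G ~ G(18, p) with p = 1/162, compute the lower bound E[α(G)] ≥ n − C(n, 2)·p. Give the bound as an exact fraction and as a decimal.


E[|E(G)|] = C(18, 2)·p = 153 · (1/162) = 17/18.
E[α(G)] ≥ n − E[|E(G)|] = 18 − 17/18 = 307/18.
Numerically: ≈ 17.0556.
(This is only a lower bound; the true E[α(G)] may be larger.)

E[α(G)] ≥ 307/18 ≈ 17.0556.


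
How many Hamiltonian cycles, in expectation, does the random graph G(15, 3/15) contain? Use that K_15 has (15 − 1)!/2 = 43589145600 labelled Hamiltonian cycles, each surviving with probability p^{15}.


K_15 has (15 − 1)!/2 = 43589145600 labelled Hamiltonian cycles.
For each such Hamiltonian cycle H, let X_H = 1 if all 15 edges of H are present in G. Then P[X_H = 1] = p^{15} = (1/5)^{15} = 1/30517578125.
Summing the indicators: E[X] = Σ_H E[X_H] = 43589145600 · p^{15} = 43589145600 · 1/30517578125 = 1743565824/1220703125.
Numerically: E[X] ≈ 1.428.

E[X] = 43589145600 · (1/5)^{15} = 1743565824/1220703125 ≈ 1.428.


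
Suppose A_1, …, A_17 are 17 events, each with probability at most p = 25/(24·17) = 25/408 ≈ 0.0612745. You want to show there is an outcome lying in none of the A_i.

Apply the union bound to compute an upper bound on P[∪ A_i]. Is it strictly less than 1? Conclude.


Union bound: P[∪_{i=1}^{17} A_i] ≤ Σ_i P[A_i] ≤ 17·p = 17·(25/408) = 25/24.
Numerically: 25/24 ≈ 1.0416667.
Is 25/24 < 1? NO.
Since the bound 25/24 is ≥ 1, the union bound is uninformative here; it does NOT by itself certify existence.

17·p = 25/24 ≈ 1.0416667; existence NOT certified by the union bound.


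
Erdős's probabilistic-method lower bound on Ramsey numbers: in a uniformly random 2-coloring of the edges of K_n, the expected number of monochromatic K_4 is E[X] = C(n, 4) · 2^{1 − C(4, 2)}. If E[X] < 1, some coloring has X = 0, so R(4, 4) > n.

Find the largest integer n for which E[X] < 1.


We need C(n, 4) · 2^{1 − 6} < 1, i.e. C(n, 4) < 2^{6 − 1} = 32.
Check values of n near the boundary:
  n = 4: C(4, 4) = 1; 1 < 32? YES
  n = 5: C(5, 4) = 5; 5 < 32? YES
  n = 6: C(6, 4) = 15; 15 < 32? YES
  n = 7: C(7, 4) = 35; 35 < 32? NO
  n = 8: C(8, 4) = 70; 70 < 32? NO
The largest n with C(n, 4) < 32 is n = 6 (where E[X] = 15/32 ≈ 0.4687500). Hence R(4, 4) > 6, i.e. R(4, 4) ≥ 7.

Largest n = 6; hence R(4, 4) > 6.
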